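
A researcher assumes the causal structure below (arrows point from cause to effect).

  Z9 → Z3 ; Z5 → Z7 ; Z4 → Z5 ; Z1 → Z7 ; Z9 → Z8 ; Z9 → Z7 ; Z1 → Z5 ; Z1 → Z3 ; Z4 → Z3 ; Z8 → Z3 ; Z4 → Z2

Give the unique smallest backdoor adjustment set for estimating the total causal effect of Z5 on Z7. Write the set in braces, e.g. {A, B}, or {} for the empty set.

{Z1}

Variables eligible for adjustment (non-descendants of Z5, excluding Z5 and Z7): {Z1, Z2, Z3, Z4, Z8, Z9}.
Backdoor paths from Z5 to Z7:
  P1: Z5 <- Z4 -> Z3 <- Z9 -> Z7
  P2: Z5 <- Z4 -> Z3 <- Z8 <- Z9 -> Z7
  P3: Z5 <- Z4 -> Z3 <- Z1 -> Z7
  P4: Z5 <- Z1 -> Z3 <- Z9 -> Z7
  P5: Z5 <- Z1 -> Z3 <- Z8 <- Z9 -> Z7
  P6: Z5 <- Z1 -> Z7
The empty set is not sufficient: P6 (Z5 <- Z1 -> Z7) has no collider blocking it and no conditioned non-collider, so it is open.
Try {Z1}:
  P1: blocked at collider Z3 (neither it nor any descendant is in the conditioning set).
  P2: blocked at collider Z3 (neither it nor any descendant is in the conditioning set).
  P3: blocked at collider Z3 (neither it nor any descendant is in the conditioning set).
  P4: blocked at fork node Z1 ∈ conditioning set.
  P5: blocked at fork node Z1 ∈ conditioning set.
  P6: blocked at fork node Z1 ∈ conditioning set.
{Z1} contains no descendant of Z5 and blocks every backdoor path.
No other singleton works — e.g. {Z4} leaves P6 open — so {Z1} is the unique smallest valid adjustment set.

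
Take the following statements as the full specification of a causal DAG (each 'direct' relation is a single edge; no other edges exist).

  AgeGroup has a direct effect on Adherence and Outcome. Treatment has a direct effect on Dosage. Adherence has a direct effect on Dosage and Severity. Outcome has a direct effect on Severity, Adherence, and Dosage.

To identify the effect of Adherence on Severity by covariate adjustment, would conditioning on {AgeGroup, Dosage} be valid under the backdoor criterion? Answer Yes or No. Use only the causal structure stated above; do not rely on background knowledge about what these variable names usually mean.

No

Backdoor paths from Adherence to Severity (paths whose first edge points into Adherence):
  P1: Adherence <- AgeGroup -> Outcome -> Severity
  P2: Adherence <- Outcome -> Severity
Condition 1 (no descendant of Adherence in the set): FAILS — Dosage is a descendant of Adherence.
Condition 2 (every backdoor path blocked by {AgeGroup, Dosage}):
  P1: blocked at fork node AgeGroup ∈ conditioning set.
  P2: open — no interior node is in the conditioning set.
{AgeGroup, Dosage} does not satisfy the backdoor criterion.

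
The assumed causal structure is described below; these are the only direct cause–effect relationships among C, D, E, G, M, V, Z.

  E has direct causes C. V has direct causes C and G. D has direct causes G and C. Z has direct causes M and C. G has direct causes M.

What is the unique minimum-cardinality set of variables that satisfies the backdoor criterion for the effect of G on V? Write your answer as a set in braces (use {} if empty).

Variables eligible for adjustment (non-descendants of G, excluding G and V): {C, E, M, Z}.
Backdoor paths from G to V:
  P1: G <- M -> Z <- C -> V
Each backdoor path contains an unconditioned collider, so every path is already blocked with the empty conditioning set:
  P1: blocked at collider Z (neither it nor any descendant is in the conditioning set).
The empty set is therefore the unique smallest valid set.

{}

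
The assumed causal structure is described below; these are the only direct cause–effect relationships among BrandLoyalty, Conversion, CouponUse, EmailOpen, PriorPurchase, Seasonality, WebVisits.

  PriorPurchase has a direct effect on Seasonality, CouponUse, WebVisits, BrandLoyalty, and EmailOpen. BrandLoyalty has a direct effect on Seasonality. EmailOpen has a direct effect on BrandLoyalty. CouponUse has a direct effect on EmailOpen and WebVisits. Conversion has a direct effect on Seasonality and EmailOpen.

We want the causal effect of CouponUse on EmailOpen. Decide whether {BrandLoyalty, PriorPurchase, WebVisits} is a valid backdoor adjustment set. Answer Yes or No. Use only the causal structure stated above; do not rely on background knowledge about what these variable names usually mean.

Backdoor paths from CouponUse to EmailOpen (paths whose first edge points into CouponUse):
  P1: CouponUse <- PriorPurchase -> EmailOpen
  P2: CouponUse <- PriorPurchase -> BrandLoyalty <- EmailOpen
  P3: CouponUse <- PriorPurchase -> BrandLoyalty -> Seasonality <- Conversion -> EmailOpen
  P4: CouponUse <- PriorPurchase -> Seasonality <- Conversion -> EmailOpen
  P5: CouponUse <- PriorPurchase -> Seasonality <- BrandLoyalty <- EmailOpen
Condition 1 (no descendant of CouponUse in the set): FAILS — BrandLoyalty and WebVisits are descendants of CouponUse.
Condition 2 (every backdoor path blocked by {BrandLoyalty, PriorPurchase, WebVisits}):
  P1: blocked at fork node PriorPurchase ∈ conditioning set.
  P2: blocked at fork node PriorPurchase ∈ conditioning set.
  P3: blocked at fork node PriorPurchase ∈ conditioning set.
  P4: blocked at fork node PriorPurchase ∈ conditioning set.
  P5: blocked at fork node PriorPurchase ∈ conditioning set.
{BrandLoyalty, PriorPurchase, WebVisits} does not satisfy the backdoor criterion.

No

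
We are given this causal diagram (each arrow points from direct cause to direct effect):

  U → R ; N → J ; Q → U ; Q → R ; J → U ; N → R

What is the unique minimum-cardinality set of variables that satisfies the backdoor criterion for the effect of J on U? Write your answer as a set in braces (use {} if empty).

{}

Variables eligible for adjustment (non-descendants of J, excluding J and U): {N, Q}.
Backdoor paths from J to U:
  P1: J <- N -> R <- Q -> U
  P2: J <- N -> R <- U
Each backdoor path contains an unconditioned collider, so every path is already blocked with the empty conditioning set:
  P1: blocked at collider R (neither it nor any descendant is in the conditioning set).
  P2: blocked at collider R (neither it nor any descendant is in the conditioning set).
The empty set is therefore the unique smallest valid set.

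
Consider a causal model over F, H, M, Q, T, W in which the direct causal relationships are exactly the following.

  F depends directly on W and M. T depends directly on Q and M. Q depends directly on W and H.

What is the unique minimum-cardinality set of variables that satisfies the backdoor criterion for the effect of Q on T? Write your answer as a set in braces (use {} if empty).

Variables eligible for adjustment (non-descendants of Q, excluding Q and T): {F, H, M, W}.
Backdoor paths from Q to T:
  P1: Q <- W -> F <- M -> T
Each backdoor path contains an unconditioned collider, so every path is already blocked with the empty conditioning set:
  P1: blocked at collider F (neither it nor any descendant is in the conditioning set).
The empty set is therefore the unique smallest valid set.

{}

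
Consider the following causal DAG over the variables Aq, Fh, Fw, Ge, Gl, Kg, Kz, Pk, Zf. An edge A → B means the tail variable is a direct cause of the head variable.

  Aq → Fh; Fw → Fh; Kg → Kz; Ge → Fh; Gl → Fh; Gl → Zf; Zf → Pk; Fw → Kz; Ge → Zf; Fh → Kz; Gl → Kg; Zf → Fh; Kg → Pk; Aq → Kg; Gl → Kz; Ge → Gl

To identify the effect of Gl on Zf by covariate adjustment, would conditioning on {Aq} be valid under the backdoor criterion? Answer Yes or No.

Backdoor paths from Gl to Zf (paths whose first edge points into Gl):
  P1: Gl <- Ge -> Zf
  P2: Gl <- Ge -> Fh <- Aq -> Kg -> Pk <- Zf
  P3: Gl <- Ge -> Fh <- Zf
  P4: Gl <- Ge -> Fh <- Fw -> Kz <- Kg -> Pk <- Zf
  P5: Gl <- Ge -> Fh -> Kz <- Kg -> Pk <- Zf
Condition 1 (no descendant of Gl in the set): holds — descendants of Gl are {Fh, Kg, Kz, Pk, Zf}; none are in {Aq}.
Condition 2 (every backdoor path blocked by {Aq}):
  P1: open — no interior node is in the conditioning set.
  P2: blocked at collider Fh (neither it nor any descendant is in the conditioning set).
  P3: blocked at collider Fh (neither it nor any descendant is in the conditioning set).
  P4: blocked at collider Fh (neither it nor any descendant is in the conditioning set).
  P5: blocked at collider Kz (neither it nor any descendant is in the conditioning set).
{Aq} does not satisfy the backdoor criterion.

No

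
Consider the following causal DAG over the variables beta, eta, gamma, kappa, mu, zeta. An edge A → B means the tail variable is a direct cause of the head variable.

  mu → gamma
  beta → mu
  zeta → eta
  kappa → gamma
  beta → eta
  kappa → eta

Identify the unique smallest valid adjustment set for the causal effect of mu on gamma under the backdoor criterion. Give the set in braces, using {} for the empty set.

{}

Variables eligible for adjustment (non-descendants of mu, excluding mu and gamma): {beta, eta, kappa, zeta}.
Backdoor paths from mu to gamma:
  P1: mu <- beta -> eta <- kappa -> gamma
Each backdoor path contains an unconditioned collider, so every path is already blocked with the empty conditioning set:
  P1: blocked at collider eta (neither it nor any descendant is in the conditioning set).
The empty set is therefore the unique smallest valid set.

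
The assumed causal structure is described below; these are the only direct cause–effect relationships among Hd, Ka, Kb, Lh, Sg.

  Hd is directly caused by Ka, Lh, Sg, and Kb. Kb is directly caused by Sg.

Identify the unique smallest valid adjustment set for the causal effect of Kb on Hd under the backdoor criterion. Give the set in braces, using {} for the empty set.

Variables eligible for adjustment (non-descendants of Kb, excluding Kb and Hd): {Ka, Lh, Sg}.
Backdoor paths from Kb to Hd:
  P1: Kb <- Sg -> Hd
The empty set is not sufficient: P1 (Kb <- Sg -> Hd) has no collider blocking it and no conditioned non-collider, so it is open.
Try {Sg}:
  P1: blocked at fork node Sg ∈ conditioning set.
{Sg} contains no descendant of Kb and blocks every backdoor path.
No other singleton works — e.g. {Lh} leaves P1 open — so {Sg} is the unique smallest valid adjustment set.

{Sg}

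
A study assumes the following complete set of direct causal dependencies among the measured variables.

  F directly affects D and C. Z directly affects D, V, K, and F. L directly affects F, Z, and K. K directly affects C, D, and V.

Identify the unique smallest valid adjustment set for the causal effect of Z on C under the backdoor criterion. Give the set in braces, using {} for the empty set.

{L}

Variables eligible for adjustment (non-descendants of Z, excluding Z and C): {L}.
Backdoor paths from Z to C:
  P1: Z <- L -> K -> C
  P2: Z <- L -> K -> D <- F -> C
  P3: Z <- L -> F -> C
  P4: Z <- L -> F -> D <- K -> C
The empty set is not sufficient: P1 (Z <- L -> K -> C) has no collider blocking it and no conditioned non-collider, so it is open.
Try {L}:
  P1: blocked at fork node L ∈ conditioning set.
  P2: blocked at fork node L ∈ conditioning set.
  P3: blocked at fork node L ∈ conditioning set.
  P4: blocked at fork node L ∈ conditioning set.
{L} contains no descendant of Z and blocks every backdoor path.
{L} is the unique smallest valid adjustment set.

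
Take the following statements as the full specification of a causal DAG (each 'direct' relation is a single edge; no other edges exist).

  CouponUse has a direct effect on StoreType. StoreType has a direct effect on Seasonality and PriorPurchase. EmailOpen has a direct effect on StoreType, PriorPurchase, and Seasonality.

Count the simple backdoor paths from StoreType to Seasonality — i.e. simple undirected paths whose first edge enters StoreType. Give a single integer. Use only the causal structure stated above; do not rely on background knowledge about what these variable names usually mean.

1

A backdoor path from StoreType to Seasonality is any simple undirected path whose first edge points into StoreType (i.e. leaves StoreType via a parent).
Parents of StoreType: {CouponUse, EmailOpen}.
Enumerating:
  P1: StoreType <- EmailOpen -> Seasonality
That exhausts the simple backdoor paths. Count: 1.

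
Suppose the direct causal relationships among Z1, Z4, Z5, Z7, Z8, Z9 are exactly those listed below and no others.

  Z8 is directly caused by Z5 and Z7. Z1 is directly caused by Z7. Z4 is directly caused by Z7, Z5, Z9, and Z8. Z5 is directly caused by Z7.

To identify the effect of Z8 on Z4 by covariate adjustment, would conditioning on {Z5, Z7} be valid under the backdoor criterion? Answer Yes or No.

Yes

Backdoor paths from Z8 to Z4 (paths whose first edge points into Z8):
  P1: Z8 <- Z7 -> Z5 -> Z4
  P2: Z8 <- Z7 -> Z4
  P3: Z8 <- Z5 <- Z7 -> Z4
  P4: Z8 <- Z5 -> Z4
Condition 1 (no descendant of Z8 in the set): holds — descendants of Z8 are {Z4}; none are in {Z5, Z7}.
Condition 2 (every backdoor path blocked by {Z5, Z7}):
  P1: blocked at fork node Z7 ∈ conditioning set.
  P2: blocked at fork node Z7 ∈ conditioning set.
  P3: blocked at chain node Z5 ∈ conditioning set.
  P4: blocked at fork node Z5 ∈ conditioning set.
{Z5, Z7} satisfies the backdoor criterion.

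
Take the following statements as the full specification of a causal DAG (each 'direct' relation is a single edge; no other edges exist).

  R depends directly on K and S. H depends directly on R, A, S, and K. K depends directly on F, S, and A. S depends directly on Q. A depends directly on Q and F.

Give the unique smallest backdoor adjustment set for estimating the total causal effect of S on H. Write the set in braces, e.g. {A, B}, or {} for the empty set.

Variables eligible for adjustment (non-descendants of S, excluding S and H): {A, F, Q}.
Backdoor paths from S to H:
  P1: S <- Q -> A <- F -> K -> R -> H
  P2: S <- Q -> A <- F -> K -> H
  P3: S <- Q -> A -> K -> R -> H
  P4: S <- Q -> A -> K -> H
  P5: S <- Q -> A -> H
The empty set is not sufficient: P3 (S <- Q -> A -> K -> R -> H) has no collider blocking it and no conditioned non-collider, so it is open.
Try {Q}:
  P1: blocked at fork node Q ∈ conditioning set.
  P2: blocked at fork node Q ∈ conditioning set.
  P3: blocked at fork node Q ∈ conditioning set.
  P4: blocked at fork node Q ∈ conditioning set.
  P5: blocked at fork node Q ∈ conditioning set.
{Q} contains no descendant of S and blocks every backdoor path.
No other singleton works — e.g. {F} leaves P3 open — so {Q} is the unique smallest valid adjustment set.

{Q}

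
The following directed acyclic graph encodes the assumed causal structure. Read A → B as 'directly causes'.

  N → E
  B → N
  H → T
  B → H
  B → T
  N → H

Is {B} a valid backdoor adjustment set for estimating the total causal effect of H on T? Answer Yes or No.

Yes

Backdoor paths from H to T (paths whose first edge points into H):
  P1: H <- B -> T
  P2: H <- N <- B -> T
Condition 1 (no descendant of H in the set): holds — descendants of H are {T}; none are in {B}.
Condition 2 (every backdoor path blocked by {B}):
  P1: blocked at fork node B ∈ conditioning set.
  P2: blocked at fork node B ∈ conditioning set.
{B} satisfies the backdoor criterion.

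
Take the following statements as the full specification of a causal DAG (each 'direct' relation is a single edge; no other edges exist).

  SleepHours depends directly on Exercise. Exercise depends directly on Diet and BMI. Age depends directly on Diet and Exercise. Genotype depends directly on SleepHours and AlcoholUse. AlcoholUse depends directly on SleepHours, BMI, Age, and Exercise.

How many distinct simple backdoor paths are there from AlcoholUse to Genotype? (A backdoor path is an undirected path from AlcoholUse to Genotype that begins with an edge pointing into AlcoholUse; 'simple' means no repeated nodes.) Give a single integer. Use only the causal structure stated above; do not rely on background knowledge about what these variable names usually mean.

5

A backdoor path from AlcoholUse to Genotype is any simple undirected path whose first edge points into AlcoholUse (i.e. leaves AlcoholUse via a parent).
Parents of AlcoholUse: {Age, BMI, Exercise, SleepHours}.
Enumerating:
  P1: AlcoholUse <- BMI -> Exercise -> SleepHours -> Genotype
  P2: AlcoholUse <- Exercise -> SleepHours -> Genotype
  P3: AlcoholUse <- Age <- Diet -> Exercise -> SleepHours -> Genotype
  P4: AlcoholUse <- Age <- Exercise -> SleepHours -> Genotype
  P5: AlcoholUse <- SleepHours -> Genotype
That exhausts the simple backdoor paths. Count: 5.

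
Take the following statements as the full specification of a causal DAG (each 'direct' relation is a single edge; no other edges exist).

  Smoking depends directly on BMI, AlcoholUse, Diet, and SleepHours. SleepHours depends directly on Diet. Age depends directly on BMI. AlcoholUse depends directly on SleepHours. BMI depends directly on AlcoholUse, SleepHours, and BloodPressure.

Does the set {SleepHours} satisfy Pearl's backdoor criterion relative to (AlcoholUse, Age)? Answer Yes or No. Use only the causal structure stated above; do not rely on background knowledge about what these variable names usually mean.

Yes

Backdoor paths from AlcoholUse to Age (paths whose first edge points into AlcoholUse):
  P1: AlcoholUse <- SleepHours <- Diet -> Smoking <- BMI -> Age
  P2: AlcoholUse <- SleepHours -> BMI -> Age
  P3: AlcoholUse <- SleepHours -> Smoking <- BMI -> Age
Condition 1 (no descendant of AlcoholUse in the set): holds — descendants of AlcoholUse are {Age, BMI, Smoking}; none are in {SleepHours}.
Condition 2 (every backdoor path blocked by {SleepHours}):
  P1: blocked at chain node SleepHours ∈ conditioning set.
  P2: blocked at fork node SleepHours ∈ conditioning set.
  P3: blocked at fork node SleepHours ∈ conditioning set.
{SleepHours} satisfies the backdoor criterion.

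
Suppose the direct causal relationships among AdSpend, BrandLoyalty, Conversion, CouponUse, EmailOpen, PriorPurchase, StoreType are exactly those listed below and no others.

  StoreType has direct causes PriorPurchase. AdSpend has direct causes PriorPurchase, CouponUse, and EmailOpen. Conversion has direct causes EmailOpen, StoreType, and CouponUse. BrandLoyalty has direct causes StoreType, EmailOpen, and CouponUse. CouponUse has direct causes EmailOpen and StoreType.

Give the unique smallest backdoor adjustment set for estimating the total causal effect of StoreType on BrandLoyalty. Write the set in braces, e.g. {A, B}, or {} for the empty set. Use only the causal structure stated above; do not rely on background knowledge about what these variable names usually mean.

{}

Variables eligible for adjustment (non-descendants of StoreType, excluding StoreType and BrandLoyalty): {EmailOpen, PriorPurchase}.
Backdoor paths from StoreType to BrandLoyalty:
  P1: StoreType <- PriorPurchase -> AdSpend <- EmailOpen -> CouponUse -> BrandLoyalty
  P2: StoreType <- PriorPurchase -> AdSpend <- EmailOpen -> BrandLoyalty
  P3: StoreType <- PriorPurchase -> AdSpend <- EmailOpen -> Conversion <- CouponUse -> BrandLoyalty
  P4: StoreType <- PriorPurchase -> AdSpend <- CouponUse <- EmailOpen -> BrandLoyalty
  P5: StoreType <- PriorPurchase -> AdSpend <- CouponUse -> BrandLoyalty
  P6: StoreType <- PriorPurchase -> AdSpend <- CouponUse -> Conversion <- EmailOpen -> BrandLoyalty
Each backdoor path contains an unconditioned collider, so every path is already blocked with the empty conditioning set:
  P1: blocked at collider AdSpend (neither it nor any descendant is in the conditioning set).
  P2: blocked at collider AdSpend (neither it nor any descendant is in the conditioning set).
  P3: blocked at collider AdSpend (neither it nor any descendant is in the conditioning set).
  P4: blocked at collider AdSpend (neither it nor any descendant is in the conditioning set).
  P5: blocked at collider AdSpend (neither it nor any descendant is in the conditioning set).
  P6: blocked at collider AdSpend (neither it nor any descendant is in the conditioning set).
The empty set is therefore the unique smallest valid set.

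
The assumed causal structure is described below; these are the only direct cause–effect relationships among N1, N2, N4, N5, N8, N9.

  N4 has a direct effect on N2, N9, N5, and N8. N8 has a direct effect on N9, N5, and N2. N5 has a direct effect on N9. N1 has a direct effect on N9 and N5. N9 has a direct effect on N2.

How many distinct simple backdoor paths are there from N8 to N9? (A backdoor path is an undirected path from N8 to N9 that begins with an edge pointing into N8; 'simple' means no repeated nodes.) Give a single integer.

A backdoor path from N8 to N9 is any simple undirected path whose first edge points into N8 (i.e. leaves N8 via a parent).
Parents of N8: {N4}.
Enumerating:
  P1: N8 <- N4 -> N5 <- N1 -> N9
  P2: N8 <- N4 -> N5 -> N9
  P3: N8 <- N4 -> N9
  P4: N8 <- N4 -> N2 <- N9
That exhausts the simple backdoor paths. Count: 4.

4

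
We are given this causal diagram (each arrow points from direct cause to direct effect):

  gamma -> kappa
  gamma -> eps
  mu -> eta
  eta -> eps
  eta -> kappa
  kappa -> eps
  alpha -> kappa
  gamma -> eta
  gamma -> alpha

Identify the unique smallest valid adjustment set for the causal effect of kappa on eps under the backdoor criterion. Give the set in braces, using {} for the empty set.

{eta, gamma}

Variables eligible for adjustment (non-descendants of kappa, excluding kappa and eps): {alpha, eta, gamma, mu}.
Backdoor paths from kappa to eps:
  P1: kappa <- gamma -> eta -> eps
  P2: kappa <- gamma -> eps
  P3: kappa <- alpha <- gamma -> eta -> eps
  P4: kappa <- alpha <- gamma -> eps
  P5: kappa <- eta <- gamma -> eps
  P6: kappa <- eta -> eps
The empty set is not sufficient: P1 (kappa <- gamma -> eta -> eps) has no collider blocking it and no conditioned non-collider, so it is open.
Try {eta, gamma}:
  P1: blocked at fork node gamma ∈ conditioning set.
  P2: blocked at fork node gamma ∈ conditioning set.
  P3: blocked at fork node gamma ∈ conditioning set.
  P4: blocked at fork node gamma ∈ conditioning set.
  P5: blocked at chain node eta ∈ conditioning set.
  P6: blocked at fork node eta ∈ conditioning set.
{eta, gamma} contains no descendant of kappa and blocks every backdoor path.
Every element of {eta, gamma} is needed (dropping eta leaves P6 open; dropping gamma leaves P2 open), so no proper subset is valid.
Among all size-2 subsets of the eligible variables, only {eta, gamma} blocks every backdoor path, so it is the unique smallest valid adjustment set.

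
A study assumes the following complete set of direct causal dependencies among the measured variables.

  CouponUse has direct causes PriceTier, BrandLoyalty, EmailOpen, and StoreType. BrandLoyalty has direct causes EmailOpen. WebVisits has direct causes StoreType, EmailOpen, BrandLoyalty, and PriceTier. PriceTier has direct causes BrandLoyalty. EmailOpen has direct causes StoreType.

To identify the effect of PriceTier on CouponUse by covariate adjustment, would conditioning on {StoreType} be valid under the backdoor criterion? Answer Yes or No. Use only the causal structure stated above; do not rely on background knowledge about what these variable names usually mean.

No

Backdoor paths from PriceTier to CouponUse (paths whose first edge points into PriceTier):
  P1: PriceTier <- BrandLoyalty <- EmailOpen <- StoreType -> CouponUse
  P2: PriceTier <- BrandLoyalty <- EmailOpen -> CouponUse
  P3: PriceTier <- BrandLoyalty <- EmailOpen -> WebVisits <- StoreType -> CouponUse
  P4: PriceTier <- BrandLoyalty -> CouponUse
  P5: PriceTier <- BrandLoyalty -> WebVisits <- StoreType -> EmailOpen -> CouponUse
  P6: PriceTier <- BrandLoyalty -> WebVisits <- StoreType -> CouponUse
  P7: PriceTier <- BrandLoyalty -> WebVisits <- EmailOpen <- StoreType -> CouponUse
  P8: PriceTier <- BrandLoyalty -> WebVisits <- EmailOpen -> CouponUse
Condition 1 (no descendant of PriceTier in the set): holds — descendants of PriceTier are {CouponUse, WebVisits}; none are in {StoreType}.
Condition 2 (every backdoor path blocked by {StoreType}):
  P1: blocked at fork node StoreType ∈ conditioning set.
  P2: open — no interior node is in the conditioning set.
  P3: blocked at collider WebVisits (neither it nor any descendant is in the conditioning set).
  P4: open — no interior node is in the conditioning set.
  P5: blocked at collider WebVisits (neither it nor any descendant is in the conditioning set).
  P6: blocked at collider WebVisits (neither it nor any descendant is in the conditioning set).
  P7: blocked at collider WebVisits (neither it nor any descendant is in the conditioning set).
  P8: blocked at collider WebVisits (neither it nor any descendant is in the conditioning set).
{StoreType} does not satisfy the backdoor criterion.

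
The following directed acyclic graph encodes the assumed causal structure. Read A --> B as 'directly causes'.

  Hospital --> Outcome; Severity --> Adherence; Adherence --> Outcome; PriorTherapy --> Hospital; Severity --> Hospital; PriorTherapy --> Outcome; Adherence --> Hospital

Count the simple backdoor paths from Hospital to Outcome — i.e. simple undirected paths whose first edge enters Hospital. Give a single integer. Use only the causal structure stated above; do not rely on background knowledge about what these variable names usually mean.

3

A backdoor path from Hospital to Outcome is any simple undirected path whose first edge points into Hospital (i.e. leaves Hospital via a parent).
Parents of Hospital: {Adherence, PriorTherapy, Severity}.
Enumerating:
  P1: Hospital <- Severity -> Adherence -> Outcome
  P2: Hospital <- PriorTherapy -> Outcome
  P3: Hospital <- Adherence -> Outcome
That exhausts the simple backdoor paths. Count: 3.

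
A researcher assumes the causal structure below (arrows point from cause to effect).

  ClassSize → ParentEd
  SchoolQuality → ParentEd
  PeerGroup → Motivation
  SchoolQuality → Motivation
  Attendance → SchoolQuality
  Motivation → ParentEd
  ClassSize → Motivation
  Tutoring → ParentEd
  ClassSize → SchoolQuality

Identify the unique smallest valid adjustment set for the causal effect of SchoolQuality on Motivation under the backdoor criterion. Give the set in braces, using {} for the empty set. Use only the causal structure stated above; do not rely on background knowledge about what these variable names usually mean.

Variables eligible for adjustment (non-descendants of SchoolQuality, excluding SchoolQuality and Motivation): {Attendance, ClassSize, PeerGroup, Tutoring}.
Backdoor paths from SchoolQuality to Motivation:
  P1: SchoolQuality <- ClassSize -> Motivation
  P2: SchoolQuality <- ClassSize -> ParentEd <- Motivation
The empty set is not sufficient: P1 (SchoolQuality <- ClassSize -> Motivation) has no collider blocking it and no conditioned non-collider, so it is open.
Try {ClassSize}:
  P1: blocked at fork node ClassSize ∈ conditioning set.
  P2: blocked at fork node ClassSize ∈ conditioning set.
{ClassSize} contains no descendant of SchoolQuality and blocks every backdoor path.
No other singleton works — e.g. {PeerGroup} leaves P1 open — so {ClassSize} is the unique smallest valid adjustment set.

{ClassSize}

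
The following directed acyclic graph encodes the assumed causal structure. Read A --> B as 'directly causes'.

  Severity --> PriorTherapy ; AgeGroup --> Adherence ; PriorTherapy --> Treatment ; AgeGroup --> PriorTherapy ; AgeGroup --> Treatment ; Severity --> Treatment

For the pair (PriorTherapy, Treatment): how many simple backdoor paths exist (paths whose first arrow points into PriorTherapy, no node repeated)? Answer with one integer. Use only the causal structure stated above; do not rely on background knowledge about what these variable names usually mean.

2

A backdoor path from PriorTherapy to Treatment is any simple undirected path whose first edge points into PriorTherapy (i.e. leaves PriorTherapy via a parent).
Parents of PriorTherapy: {AgeGroup, Severity}.
Enumerating:
  P1: PriorTherapy <- Severity -> Treatment
  P2: PriorTherapy <- AgeGroup -> Treatment
That exhausts the simple backdoor paths. Count: 2.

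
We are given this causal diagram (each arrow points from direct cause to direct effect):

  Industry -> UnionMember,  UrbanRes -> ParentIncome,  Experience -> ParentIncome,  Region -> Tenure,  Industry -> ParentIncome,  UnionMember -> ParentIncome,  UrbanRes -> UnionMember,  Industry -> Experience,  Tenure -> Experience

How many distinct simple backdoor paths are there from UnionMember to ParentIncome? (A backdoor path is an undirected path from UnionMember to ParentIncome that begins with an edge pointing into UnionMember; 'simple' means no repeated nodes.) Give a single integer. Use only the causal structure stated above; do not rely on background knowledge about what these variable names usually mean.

3

A backdoor path from UnionMember to ParentIncome is any simple undirected path whose first edge points into UnionMember (i.e. leaves UnionMember via a parent).
Parents of UnionMember: {Industry, UrbanRes}.
Enumerating:
  P1: UnionMember <- Industry -> Experience -> ParentIncome
  P2: UnionMember <- Industry -> ParentIncome
  P3: UnionMember <- UrbanRes -> ParentIncome
That exhausts the simple backdoor paths. Count: 3.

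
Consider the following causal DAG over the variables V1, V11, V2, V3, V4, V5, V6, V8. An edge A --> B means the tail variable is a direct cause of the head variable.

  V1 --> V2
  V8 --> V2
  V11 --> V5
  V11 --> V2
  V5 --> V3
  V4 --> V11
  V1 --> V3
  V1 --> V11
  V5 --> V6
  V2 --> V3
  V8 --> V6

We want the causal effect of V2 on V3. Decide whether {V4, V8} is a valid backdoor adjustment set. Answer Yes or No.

No

Backdoor paths from V2 to V3 (paths whose first edge points into V2):
  P1: V2 <- V1 -> V11 -> V5 -> V3
  P2: V2 <- V1 -> V3
  P3: V2 <- V8 -> V6 <- V5 <- V11 <- V1 -> V3
  P4: V2 <- V8 -> V6 <- V5 -> V3
  P5: V2 <- V11 <- V1 -> V3
  P6: V2 <- V11 -> V5 -> V3
Condition 1 (no descendant of V2 in the set): holds — descendants of V2 are {V3}; none are in {V4, V8}.
Condition 2 (every backdoor path blocked by {V4, V8}):
  P1: open — no interior node is in the conditioning set.
  P2: open — no interior node is in the conditioning set.
  P3: blocked at fork node V8 ∈ conditioning set.
  P4: blocked at fork node V8 ∈ conditioning set.
  P5: open — no interior node is in the conditioning set.
  P6: open — no interior node is in the conditioning set.
{V4, V8} does not satisfy the backdoor criterion.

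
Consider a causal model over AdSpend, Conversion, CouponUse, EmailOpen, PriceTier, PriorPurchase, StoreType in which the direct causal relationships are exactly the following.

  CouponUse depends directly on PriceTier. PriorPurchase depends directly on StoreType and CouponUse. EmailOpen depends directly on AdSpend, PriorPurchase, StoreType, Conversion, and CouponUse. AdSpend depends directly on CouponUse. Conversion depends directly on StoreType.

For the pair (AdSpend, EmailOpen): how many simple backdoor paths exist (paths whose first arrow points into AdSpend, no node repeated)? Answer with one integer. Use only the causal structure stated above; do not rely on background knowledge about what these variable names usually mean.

A backdoor path from AdSpend to EmailOpen is any simple undirected path whose first edge points into AdSpend (i.e. leaves AdSpend via a parent).
Parents of AdSpend: {CouponUse}.
Enumerating:
  P1: AdSpend <- CouponUse -> PriorPurchase <- StoreType -> Conversion -> EmailOpen
  P2: AdSpend <- CouponUse -> PriorPurchase <- StoreType -> EmailOpen
  P3: AdSpend <- CouponUse -> PriorPurchase -> EmailOpen
  P4: AdSpend <- CouponUse -> EmailOpen
That exhausts the simple backdoor paths. Count: 4.

4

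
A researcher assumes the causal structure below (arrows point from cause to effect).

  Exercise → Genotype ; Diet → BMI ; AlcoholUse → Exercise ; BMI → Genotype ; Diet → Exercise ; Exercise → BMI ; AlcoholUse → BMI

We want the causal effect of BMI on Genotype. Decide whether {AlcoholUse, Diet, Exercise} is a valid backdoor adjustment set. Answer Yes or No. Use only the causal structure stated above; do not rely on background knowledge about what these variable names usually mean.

Backdoor paths from BMI to Genotype (paths whose first edge points into BMI):
  P1: BMI <- Diet -> Exercise -> Genotype
  P2: BMI <- AlcoholUse -> Exercise -> Genotype
  P3: BMI <- Exercise -> Genotype
Condition 1 (no descendant of BMI in the set): holds — descendants of BMI are {Genotype}; none are in {AlcoholUse, Diet, Exercise}.
Condition 2 (every backdoor path blocked by {AlcoholUse, Diet, Exercise}):
  P1: blocked at fork node Diet ∈ conditioning set.
  P2: blocked at fork node AlcoholUse ∈ conditioning set.
  P3: blocked at fork node Exercise ∈ conditioning set.
{AlcoholUse, Diet, Exercise} satisfies the backdoor criterion.

Yes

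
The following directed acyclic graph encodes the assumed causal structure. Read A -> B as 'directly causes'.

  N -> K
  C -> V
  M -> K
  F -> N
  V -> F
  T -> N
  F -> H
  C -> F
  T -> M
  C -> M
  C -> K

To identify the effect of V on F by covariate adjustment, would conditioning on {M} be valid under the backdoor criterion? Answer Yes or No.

Backdoor paths from V to F (paths whose first edge points into V):
  P1: V <- C -> F
  P2: V <- C -> M <- T -> N <- F
  P3: V <- C -> M -> K <- N <- F
  P4: V <- C -> K <- M <- T -> N <- F
  P5: V <- C -> K <- N <- F
Condition 1 (no descendant of V in the set): holds — descendants of V are {F, H, K, N}; none are in {M}.
Condition 2 (every backdoor path blocked by {M}):
  P1: open — no interior node is in the conditioning set.
  P2: blocked at collider N (neither it nor any descendant is in the conditioning set).
  P3: blocked at chain node M ∈ conditioning set.
  P4: blocked at collider K (neither it nor any descendant is in the conditioning set).
  P5: blocked at collider K (neither it nor any descendant is in the conditioning set).
{M} does not satisfy the backdoor criterion.

No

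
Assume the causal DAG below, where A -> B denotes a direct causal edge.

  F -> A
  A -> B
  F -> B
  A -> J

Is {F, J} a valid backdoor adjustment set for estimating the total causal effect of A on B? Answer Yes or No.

Backdoor paths from A to B (paths whose first edge points into A):
  P1: A <- F -> B
Condition 1 (no descendant of A in the set): FAILS — J is a descendant of A.
Condition 2 (every backdoor path blocked by {F, J}):
  P1: blocked at fork node F ∈ conditioning set.
{F, J} does not satisfy the backdoor criterion.

No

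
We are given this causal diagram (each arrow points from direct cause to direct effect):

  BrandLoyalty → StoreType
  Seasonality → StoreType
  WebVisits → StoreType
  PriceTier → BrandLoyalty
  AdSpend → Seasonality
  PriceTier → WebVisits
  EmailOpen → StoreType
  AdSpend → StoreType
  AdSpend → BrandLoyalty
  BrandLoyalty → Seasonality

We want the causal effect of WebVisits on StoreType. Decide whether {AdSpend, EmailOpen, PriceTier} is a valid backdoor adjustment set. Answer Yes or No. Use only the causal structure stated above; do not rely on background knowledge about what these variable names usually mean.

Backdoor paths from WebVisits to StoreType (paths whose first edge points into WebVisits):
  P1: WebVisits <- PriceTier -> BrandLoyalty <- AdSpend -> Seasonality -> StoreType
  P2: WebVisits <- PriceTier -> BrandLoyalty <- AdSpend -> StoreType
  P3: WebVisits <- PriceTier -> BrandLoyalty -> Seasonality <- AdSpend -> StoreType
  P4: WebVisits <- PriceTier -> BrandLoyalty -> Seasonality -> StoreType
  P5: WebVisits <- PriceTier -> BrandLoyalty -> StoreType
Condition 1 (no descendant of WebVisits in the set): holds — descendants of WebVisits are {StoreType}; none are in {AdSpend, EmailOpen, PriceTier}.
Condition 2 (every backdoor path blocked by {AdSpend, EmailOpen, PriceTier}):
  P1: blocked at fork node PriceTier ∈ conditioning set.
  P2: blocked at fork node PriceTier ∈ conditioning set.
  P3: blocked at fork node PriceTier ∈ conditioning set.
  P4: blocked at fork node PriceTier ∈ conditioning set.
  P5: blocked at fork node PriceTier ∈ conditioning set.
{AdSpend, EmailOpen, PriceTier} satisfies the backdoor criterion.

Yes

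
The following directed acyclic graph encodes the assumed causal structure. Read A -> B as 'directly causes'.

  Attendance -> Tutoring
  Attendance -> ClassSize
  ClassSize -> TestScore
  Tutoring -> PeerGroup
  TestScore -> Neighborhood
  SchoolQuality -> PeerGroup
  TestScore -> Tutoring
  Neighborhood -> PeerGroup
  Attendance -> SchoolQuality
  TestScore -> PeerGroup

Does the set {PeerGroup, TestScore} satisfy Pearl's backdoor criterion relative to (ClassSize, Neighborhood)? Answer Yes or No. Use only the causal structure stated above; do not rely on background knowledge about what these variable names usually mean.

Backdoor paths from ClassSize to Neighborhood (paths whose first edge points into ClassSize):
  P1: ClassSize <- Attendance -> Tutoring <- TestScore -> Neighborhood
  P2: ClassSize <- Attendance -> Tutoring <- TestScore -> PeerGroup <- Neighborhood
  P3: ClassSize <- Attendance -> Tutoring -> PeerGroup <- TestScore -> Neighborhood
  P4: ClassSize <- Attendance -> Tutoring -> PeerGroup <- Neighborhood
  P5: ClassSize <- Attendance -> SchoolQuality -> PeerGroup <- TestScore -> Neighborhood
  P6: ClassSize <- Attendance -> SchoolQuality -> PeerGroup <- Tutoring <- TestScore -> Neighborhood
  P7: ClassSize <- Attendance -> SchoolQuality -> PeerGroup <- Neighborhood
Condition 1 (no descendant of ClassSize in the set): FAILS — PeerGroup and TestScore are descendants of ClassSize.
Condition 2 (every backdoor path blocked by {PeerGroup, TestScore}):
  P1: blocked at fork node TestScore ∈ conditioning set.
  P2: blocked at fork node TestScore ∈ conditioning set.
  P3: blocked at fork node TestScore ∈ conditioning set.
  P4: open — collider(s) PeerGroup are conditioned on (or have a conditioned descendant) and no non-collider on the path is in the set.
  P5: blocked at fork node TestScore ∈ conditioning set.
  P6: blocked at fork node TestScore ∈ conditioning set.
  P7: open — collider(s) PeerGroup are conditioned on (or have a conditioned descendant) and no non-collider on the path is in the set.
{PeerGroup, TestScore} does not satisfy the backdoor criterion.

No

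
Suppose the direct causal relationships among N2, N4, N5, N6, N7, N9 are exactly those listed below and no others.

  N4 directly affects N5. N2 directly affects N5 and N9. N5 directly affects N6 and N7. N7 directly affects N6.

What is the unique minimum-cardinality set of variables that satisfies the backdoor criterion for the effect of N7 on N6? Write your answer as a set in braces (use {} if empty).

{N5}

Variables eligible for adjustment (non-descendants of N7, excluding N7 and N6): {N2, N4, N5, N9}.
Backdoor paths from N7 to N6:
  P1: N7 <- N5 -> N6
The empty set is not sufficient: P1 (N7 <- N5 -> N6) has no collider blocking it and no conditioned non-collider, so it is open.
Try {N5}:
  P1: blocked at fork node N5 ∈ conditioning set.
{N5} contains no descendant of N7 and blocks every backdoor path.
No other singleton works — e.g. {N2} leaves P1 open — so {N5} is the unique smallest valid adjustment set.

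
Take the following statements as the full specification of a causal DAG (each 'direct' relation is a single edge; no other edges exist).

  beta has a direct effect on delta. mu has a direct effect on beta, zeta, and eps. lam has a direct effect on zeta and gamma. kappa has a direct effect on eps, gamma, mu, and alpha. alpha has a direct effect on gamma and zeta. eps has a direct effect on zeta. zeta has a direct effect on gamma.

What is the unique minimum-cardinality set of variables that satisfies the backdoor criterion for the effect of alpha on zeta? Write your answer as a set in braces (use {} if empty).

Variables eligible for adjustment (non-descendants of alpha, excluding alpha and zeta): {beta, delta, eps, kappa, lam, mu}.
Backdoor paths from alpha to zeta:
  P1: alpha <- kappa -> mu -> eps -> zeta
  P2: alpha <- kappa -> mu -> zeta
  P3: alpha <- kappa -> eps <- mu -> zeta
  P4: alpha <- kappa -> eps -> zeta
  P5: alpha <- kappa -> gamma <- lam -> zeta
  P6: alpha <- kappa -> gamma <- zeta
The empty set is not sufficient: P1 (alpha <- kappa -> mu -> eps -> zeta) has no collider blocking it and no conditioned non-collider, so it is open.
Try {kappa}:
  P1: blocked at fork node kappa ∈ conditioning set.
  P2: blocked at fork node kappa ∈ conditioning set.
  P3: blocked at fork node kappa ∈ conditioning set.
  P4: blocked at fork node kappa ∈ conditioning set.
  P5: blocked at fork node kappa ∈ conditioning set.
  P6: blocked at fork node kappa ∈ conditioning set.
{kappa} contains no descendant of alpha and blocks every backdoor path.
No other singleton works — e.g. {mu} leaves P4 open — so {kappa} is the unique smallest valid adjustment set.

{kappa}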